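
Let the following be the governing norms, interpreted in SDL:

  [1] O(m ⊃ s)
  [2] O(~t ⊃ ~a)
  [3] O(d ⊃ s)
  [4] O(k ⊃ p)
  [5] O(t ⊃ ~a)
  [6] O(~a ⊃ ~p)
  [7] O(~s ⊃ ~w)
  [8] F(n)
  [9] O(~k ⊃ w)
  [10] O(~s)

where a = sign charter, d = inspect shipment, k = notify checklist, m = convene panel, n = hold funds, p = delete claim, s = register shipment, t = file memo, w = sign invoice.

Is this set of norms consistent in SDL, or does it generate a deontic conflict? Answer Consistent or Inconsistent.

Inconsistent

Premises 2 and 5 cover both cases: O(~t ⊃ ~a) and O(t ⊃ ~a). Since ~t ∨ t is a tautology, O(~a) follows.
Applying K to premise 6 (O(~a ⊃ ~p)) and O(~a) yields O(~p).
Premise 4 is O(k ⊃ p); contrapositively O(~p ⊃ ~k). Since O(~p) holds, K gives O(~k).
With premise 9, O(~k ⊃ w), the K-axiom yields O(w).
Premise 7 is O(~s ⊃ ~w); contrapositively O(w ⊃ s). Since O(w) holds, K gives O(s).
However, premise 10 gives O(~s).
We now have both O(s) and O(~s) — s is simultaneously obligatory and forbidden, violating the D-axiom.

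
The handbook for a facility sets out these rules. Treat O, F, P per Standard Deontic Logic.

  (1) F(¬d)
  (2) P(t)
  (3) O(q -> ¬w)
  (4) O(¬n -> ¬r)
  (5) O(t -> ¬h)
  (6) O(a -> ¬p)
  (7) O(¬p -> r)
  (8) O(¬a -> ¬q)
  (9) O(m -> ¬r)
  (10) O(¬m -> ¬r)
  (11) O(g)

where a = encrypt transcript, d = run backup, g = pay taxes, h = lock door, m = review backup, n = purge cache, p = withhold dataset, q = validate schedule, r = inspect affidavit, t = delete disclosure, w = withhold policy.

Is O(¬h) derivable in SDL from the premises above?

Premise 5 is O(t -> ¬h), but O(t) is not derivable from the premises (the permission P(t) asserts only ¬O(¬t), not O(t)), so it does not yield O(¬h).
No other premise forces O(¬h). An ideal world satisfying every premise can still have ¬h false, so O(¬h) is not derivable.

No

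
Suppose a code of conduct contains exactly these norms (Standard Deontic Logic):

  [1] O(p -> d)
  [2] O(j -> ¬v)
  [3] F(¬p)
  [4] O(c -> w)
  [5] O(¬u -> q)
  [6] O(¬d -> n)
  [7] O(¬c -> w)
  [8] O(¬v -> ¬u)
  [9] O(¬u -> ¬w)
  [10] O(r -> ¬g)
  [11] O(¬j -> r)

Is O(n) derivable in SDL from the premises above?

No

Premise 6 is O(¬d -> n), but O(¬d) is not derivable from the premises, so it does not yield O(n).
No other premise forces O(n). An ideal world satisfying every premise can still have n false, so O(n) is not derivable.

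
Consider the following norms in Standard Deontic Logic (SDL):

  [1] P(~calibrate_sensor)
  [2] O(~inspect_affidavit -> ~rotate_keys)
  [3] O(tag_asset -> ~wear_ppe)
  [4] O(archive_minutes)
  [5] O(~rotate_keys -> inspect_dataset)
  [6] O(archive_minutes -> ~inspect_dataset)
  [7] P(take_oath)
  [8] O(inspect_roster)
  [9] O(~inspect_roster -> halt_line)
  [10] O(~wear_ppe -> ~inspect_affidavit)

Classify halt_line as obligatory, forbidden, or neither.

Neither

Premise 9 is O(~inspect_roster -> halt_line), but O(~inspect_roster) is not derivable from the premises, so it does not yield O(halt_line).
No premise or chain of K-axiom applications forces O(halt_line), and none forces O(~halt_line). So halt_line is neither obligatory nor forbidden under these norms.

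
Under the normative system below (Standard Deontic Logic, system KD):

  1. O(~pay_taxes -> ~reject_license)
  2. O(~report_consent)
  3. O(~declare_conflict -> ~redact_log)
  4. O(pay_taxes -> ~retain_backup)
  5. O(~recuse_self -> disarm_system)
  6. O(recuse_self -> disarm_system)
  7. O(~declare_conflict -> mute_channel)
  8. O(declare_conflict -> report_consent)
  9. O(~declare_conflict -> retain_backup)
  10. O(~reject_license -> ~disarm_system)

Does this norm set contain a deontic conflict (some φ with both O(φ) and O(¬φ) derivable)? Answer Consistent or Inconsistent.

Inconsistent

Premises 6 and 5 are O(recuse_self -> disarm_system) and O(~recuse_self -> disarm_system); every ideal world satisfies recuse_self or ~recuse_self, so in either case disarm_system holds — hence O(disarm_system).
Premise 10, O(~reject_license -> ~disarm_system), contraposes to O(disarm_system -> reject_license); with O(disarm_system) we get O(reject_license).
The contrapositive of premise 1 (O(~pay_taxes -> ~reject_license)) is O(reject_license -> pay_taxes), and O(reject_license) is already established, so O(pay_taxes).
Premise 4 is O(pay_taxes -> ~retain_backup); since O(pay_taxes), deontic closure gives O(~retain_backup).
Premise 9 is O(~declare_conflict -> retain_backup); contrapositively O(~retain_backup -> declare_conflict). Since O(~retain_backup) holds, K gives O(declare_conflict).
Applying K to premise 8 (O(declare_conflict -> report_consent)) and O(declare_conflict) yields O(report_consent).
But premise 2 directly asserts O(~report_consent).
We now have both O(report_consent) and O(~report_consent) — report_consent is simultaneously obligatory and forbidden, violating the D-axiom.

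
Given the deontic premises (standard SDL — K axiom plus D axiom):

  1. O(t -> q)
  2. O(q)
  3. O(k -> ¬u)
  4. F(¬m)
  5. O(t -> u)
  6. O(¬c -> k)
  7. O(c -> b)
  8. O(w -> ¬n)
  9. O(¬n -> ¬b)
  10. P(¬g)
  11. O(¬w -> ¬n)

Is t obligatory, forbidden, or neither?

Forbidden

Premises 11 and 8 cover both cases: O(¬w -> ¬n) and O(w -> ¬n). Since ¬w ∨ w is a tautology, O(¬n) follows.
Applying K to premise 9 (O(¬n -> ¬b)) and O(¬n) yields O(¬b).
Premise 7 is O(c -> b); contrapositively O(¬b -> ¬c). Since O(¬b) holds, K gives O(¬c).
From O(¬c) and premise 6, O(¬c -> k), we obtain O(k).
Premise 3 is O(k -> ¬u); since O(k), deontic closure gives O(¬u).
Premise 5 is O(t -> u); contrapositively O(¬u -> ¬t). Since O(¬u) holds, K gives O(¬t).
Premises 1, 2, 4, 10 do not contribute to this derivation.
Thus O(¬t), which is F(t): t is forbidden.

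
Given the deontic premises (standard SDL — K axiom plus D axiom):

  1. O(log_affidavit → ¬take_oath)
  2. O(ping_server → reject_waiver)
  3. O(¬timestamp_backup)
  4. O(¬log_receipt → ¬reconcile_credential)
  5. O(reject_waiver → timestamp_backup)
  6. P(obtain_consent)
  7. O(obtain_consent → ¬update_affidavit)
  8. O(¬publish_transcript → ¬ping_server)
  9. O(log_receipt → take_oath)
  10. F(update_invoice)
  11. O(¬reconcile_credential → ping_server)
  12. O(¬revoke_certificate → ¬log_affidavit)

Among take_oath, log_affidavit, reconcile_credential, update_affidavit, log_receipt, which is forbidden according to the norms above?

log_affidavit

From premise 3 we have O(¬timestamp_backup).
Premise 5 is O(reject_waiver → timestamp_backup); contrapositively O(¬timestamp_backup → ¬reject_waiver). Since O(¬timestamp_backup) holds, K gives O(¬reject_waiver).
Premise 2 is O(ping_server → reject_waiver); contrapositively O(¬reject_waiver → ¬ping_server). Since O(¬reject_waiver) holds, K gives O(¬ping_server).
Premise 11, O(¬reconcile_credential → ping_server), contraposes to O(¬ping_server → reconcile_credential); with O(¬ping_server) we get O(reconcile_credential).
Premise 4, O(¬log_receipt → ¬reconcile_credential), contraposes to O(reconcile_credential → log_receipt); with O(reconcile_credential) we get O(log_receipt).
With premise 9, O(log_receipt → take_oath), the K-axiom yields O(take_oath).
Premise 1, O(log_affidavit → ¬take_oath), contraposes to O(take_oath → ¬log_affidavit); with O(take_oath) we get O(¬log_affidavit).
So O(¬log_affidavit) holds, i.e. log_affidavit is forbidden. None of the other listed options is forbidden under the premises.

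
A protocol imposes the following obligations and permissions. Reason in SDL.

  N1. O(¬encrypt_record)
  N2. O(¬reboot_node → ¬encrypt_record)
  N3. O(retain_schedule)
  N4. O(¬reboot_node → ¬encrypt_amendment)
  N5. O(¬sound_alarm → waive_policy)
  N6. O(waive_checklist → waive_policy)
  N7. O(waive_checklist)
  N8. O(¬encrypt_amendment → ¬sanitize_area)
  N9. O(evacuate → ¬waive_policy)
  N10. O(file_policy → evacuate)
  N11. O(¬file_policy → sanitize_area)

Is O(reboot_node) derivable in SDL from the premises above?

Yes

Premise 7 states O(waive_checklist) outright.
Applying K to premise 6 (O(waive_checklist → waive_policy)) and O(waive_checklist) yields O(waive_policy).
The contrapositive of premise 9 (O(evacuate → ¬waive_policy)) is O(waive_policy → ¬evacuate), and O(waive_policy) is already established, so O(¬evacuate).
Premise 10, O(file_policy → evacuate), contraposes to O(¬evacuate → ¬file_policy); with O(¬evacuate) we get O(¬file_policy).
From O(¬file_policy) and premise 11, O(¬file_policy → sanitize_area), we obtain O(sanitize_area).
Premise 8 is O(¬encrypt_amendment → ¬sanitize_area); contrapositively O(sanitize_area → encrypt_amendment). Since O(sanitize_area) holds, K gives O(encrypt_amendment).
Premise 4, O(¬reboot_node → ¬encrypt_amendment), contraposes to O(encrypt_amendment → reboot_node); with O(encrypt_amendment) we get O(reboot_node).
Premises 1, 2, 3, 5 do not contribute to this derivation.
So O(reboot_node) follows.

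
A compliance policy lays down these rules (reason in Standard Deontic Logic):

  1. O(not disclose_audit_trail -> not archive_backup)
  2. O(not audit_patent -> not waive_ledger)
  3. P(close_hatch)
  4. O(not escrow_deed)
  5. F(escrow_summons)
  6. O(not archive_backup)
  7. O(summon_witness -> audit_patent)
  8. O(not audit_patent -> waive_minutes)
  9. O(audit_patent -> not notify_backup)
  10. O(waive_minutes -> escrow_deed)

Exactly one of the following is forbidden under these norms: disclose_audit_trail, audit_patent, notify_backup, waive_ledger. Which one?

From premise 4 we have O(not escrow_deed).
Premise 10, O(waive_minutes -> escrow_deed), contraposes to O(not escrow_deed -> not waive_minutes); with O(not escrow_deed) we get O(not waive_minutes).
Premise 8, O(not audit_patent -> waive_minutes), contraposes to O(not waive_minutes -> audit_patent); with O(not waive_minutes) we get O(audit_patent).
From O(audit_patent) and premise 9, O(audit_patent -> not notify_backup), we obtain O(not notify_backup).
So O(not notify_backup) holds, i.e. notify_backup is forbidden. None of the other listed options is forbidden under the premises.

notify_backup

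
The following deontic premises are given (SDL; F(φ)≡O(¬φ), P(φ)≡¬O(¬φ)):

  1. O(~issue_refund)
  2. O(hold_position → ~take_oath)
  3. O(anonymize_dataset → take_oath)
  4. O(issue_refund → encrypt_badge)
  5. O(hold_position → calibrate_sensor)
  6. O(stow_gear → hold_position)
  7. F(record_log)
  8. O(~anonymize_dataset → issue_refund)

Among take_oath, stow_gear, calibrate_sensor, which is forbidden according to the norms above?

Premise 1 states O(~issue_refund) outright.
The contrapositive of premise 8 (O(~anonymize_dataset → issue_refund)) is O(~issue_refund → anonymize_dataset), and O(~issue_refund) is already established, so O(anonymize_dataset).
Premise 3 is O(anonymize_dataset → take_oath); since O(anonymize_dataset), deontic closure gives O(take_oath).
The contrapositive of premise 2 (O(hold_position → ~take_oath)) is O(take_oath → ~hold_position), and O(take_oath) is already established, so O(~hold_position).
Premise 6 is O(stow_gear → hold_position); contrapositively O(~hold_position → ~stow_gear). Since O(~hold_position) holds, K gives O(~stow_gear).
So O(~stow_gear) holds, i.e. stow_gear is forbidden. None of the other listed options is forbidden under the premises.

stow_gear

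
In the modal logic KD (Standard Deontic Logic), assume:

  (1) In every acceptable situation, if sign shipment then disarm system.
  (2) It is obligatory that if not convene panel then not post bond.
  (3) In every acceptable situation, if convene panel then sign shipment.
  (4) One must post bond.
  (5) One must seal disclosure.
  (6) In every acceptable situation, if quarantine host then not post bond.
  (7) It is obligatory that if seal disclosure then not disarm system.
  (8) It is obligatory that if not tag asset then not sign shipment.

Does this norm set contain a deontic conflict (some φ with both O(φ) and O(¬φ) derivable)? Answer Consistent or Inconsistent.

Premise 5 gives O(seal_disclosure).
Applying K to premise 7 (O(seal_disclosure → ¬disarm_system)) and O(seal_disclosure) yields O(¬disarm_system).
Premise 1, O(sign_shipment → disarm_system), contraposes to O(¬disarm_system → ¬sign_shipment); with O(¬disarm_system) we get O(¬sign_shipment).
The contrapositive of premise 3 (O(convene_panel → sign_shipment)) is O(¬sign_shipment → ¬convene_panel), and O(¬sign_shipment) is already established, so O(¬convene_panel).
With premise 2, O(¬convene_panel → ¬post_bond), the K-axiom yields O(¬post_bond).
But premise 4 directly asserts O(post_bond).
We now have both O(¬post_bond) and O(post_bond) — post_bond is simultaneously obligatory and forbidden, violating the D-axiom.

Inconsistent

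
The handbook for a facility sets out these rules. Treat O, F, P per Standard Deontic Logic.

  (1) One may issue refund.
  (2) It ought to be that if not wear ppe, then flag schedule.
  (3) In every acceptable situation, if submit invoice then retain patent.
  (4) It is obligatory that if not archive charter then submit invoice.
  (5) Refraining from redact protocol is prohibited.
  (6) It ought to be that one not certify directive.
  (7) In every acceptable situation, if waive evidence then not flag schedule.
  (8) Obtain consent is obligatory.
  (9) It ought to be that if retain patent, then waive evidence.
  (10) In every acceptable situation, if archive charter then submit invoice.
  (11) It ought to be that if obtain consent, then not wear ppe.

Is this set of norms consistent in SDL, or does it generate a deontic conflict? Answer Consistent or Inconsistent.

Inconsistent

Premises 4 and 10 cover both cases: O(¬archive_charter → submit_invoice) and O(archive_charter → submit_invoice). Since ¬archive_charter ∨ archive_charter is a tautology, O(submit_invoice) follows.
From O(submit_invoice) and premise 3, O(submit_invoice → retain_patent), we obtain O(retain_patent).
Applying K to premise 9 (O(retain_patent → waive_evidence)) and O(retain_patent) yields O(waive_evidence).
Applying K to premise 7 (O(waive_evidence → ¬flag_schedule)) and O(waive_evidence) yields O(¬flag_schedule).
Premise 2 is O(¬wear_ppe → flag_schedule); contrapositively O(¬flag_schedule → wear_ppe). Since O(¬flag_schedule) holds, K gives O(wear_ppe).
The contrapositive of premise 11 (O(obtain_consent → ¬wear_ppe)) is O(wear_ppe → ¬obtain_consent), and O(wear_ppe) is already established, so O(¬obtain_consent).
But premise 8 directly asserts O(obtain_consent).
We now have both O(¬obtain_consent) and O(obtain_consent) — obtain_consent is simultaneously obligatory and forbidden, violating the D-axiom.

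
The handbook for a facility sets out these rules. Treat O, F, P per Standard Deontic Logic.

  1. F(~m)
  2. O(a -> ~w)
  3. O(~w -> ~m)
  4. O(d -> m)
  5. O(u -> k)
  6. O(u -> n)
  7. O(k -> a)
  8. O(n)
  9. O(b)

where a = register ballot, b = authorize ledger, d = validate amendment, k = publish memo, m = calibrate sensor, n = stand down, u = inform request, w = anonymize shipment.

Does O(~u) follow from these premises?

Premise 1, F(~m), is equivalent to O(m).
The contrapositive of premise 3 (O(~w -> ~m)) is O(m -> w), and O(m) is already established, so O(w).
Premise 2 is O(a -> ~w); contrapositively O(w -> ~a). Since O(w) holds, K gives O(~a).
Premise 7 is O(k -> a); contrapositively O(~a -> ~k). Since O(~a) holds, K gives O(~k).
Premise 5 is O(u -> k); contrapositively O(~k -> ~u). Since O(~k) holds, K gives O(~u).
Premises 4, 6, 8, 9 do not contribute to this derivation.
So O(~u) follows.

Yes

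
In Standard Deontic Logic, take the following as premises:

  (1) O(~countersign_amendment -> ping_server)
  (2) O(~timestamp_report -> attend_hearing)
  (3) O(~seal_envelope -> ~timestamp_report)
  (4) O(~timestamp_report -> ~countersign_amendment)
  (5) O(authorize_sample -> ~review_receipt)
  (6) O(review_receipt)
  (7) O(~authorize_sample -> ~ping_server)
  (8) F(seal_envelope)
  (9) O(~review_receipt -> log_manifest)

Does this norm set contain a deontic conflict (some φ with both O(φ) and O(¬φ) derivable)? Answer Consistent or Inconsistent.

Inconsistent

Premise 6 gives O(review_receipt).
Premise 5, O(authorize_sample -> ~review_receipt), contraposes to O(review_receipt -> ~authorize_sample); with O(review_receipt) we get O(~authorize_sample).
From O(~authorize_sample) and premise 7, O(~authorize_sample -> ~ping_server), we obtain O(~ping_server).
Premise 1, O(~countersign_amendment -> ping_server), contraposes to O(~ping_server -> countersign_amendment); with O(~ping_server) we get O(countersign_amendment).
Premise 4 is O(~timestamp_report -> ~countersign_amendment); contrapositively O(countersign_amendment -> timestamp_report). Since O(countersign_amendment) holds, K gives O(timestamp_report).
The contrapositive of premise 3 (O(~seal_envelope -> ~timestamp_report)) is O(timestamp_report -> seal_envelope), and O(timestamp_report) is already established, so O(seal_envelope).
But premise 8, F(seal_envelope), means O(~seal_envelope).
We now have both O(seal_envelope) and O(~seal_envelope) — seal_envelope is simultaneously obligatory and forbidden, violating the D-axiom.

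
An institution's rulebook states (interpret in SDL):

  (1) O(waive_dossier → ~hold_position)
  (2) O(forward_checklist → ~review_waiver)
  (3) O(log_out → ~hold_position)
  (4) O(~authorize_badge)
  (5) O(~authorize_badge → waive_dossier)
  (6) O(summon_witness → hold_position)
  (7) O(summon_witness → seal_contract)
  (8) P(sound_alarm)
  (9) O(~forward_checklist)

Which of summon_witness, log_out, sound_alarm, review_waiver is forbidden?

summon_witness

Premise 4 gives O(~authorize_badge).
From O(~authorize_badge) and premise 5, O(~authorize_badge → waive_dossier), we obtain O(waive_dossier).
From O(waive_dossier) and premise 1, O(waive_dossier → ~hold_position), we obtain O(~hold_position).
Premise 6 is O(summon_witness → hold_position); contrapositively O(~hold_position → ~summon_witness). Since O(~hold_position) holds, K gives O(~summon_witness).
So O(~summon_witness) holds, i.e. summon_witness is forbidden. None of the other listed options is forbidden under the premises.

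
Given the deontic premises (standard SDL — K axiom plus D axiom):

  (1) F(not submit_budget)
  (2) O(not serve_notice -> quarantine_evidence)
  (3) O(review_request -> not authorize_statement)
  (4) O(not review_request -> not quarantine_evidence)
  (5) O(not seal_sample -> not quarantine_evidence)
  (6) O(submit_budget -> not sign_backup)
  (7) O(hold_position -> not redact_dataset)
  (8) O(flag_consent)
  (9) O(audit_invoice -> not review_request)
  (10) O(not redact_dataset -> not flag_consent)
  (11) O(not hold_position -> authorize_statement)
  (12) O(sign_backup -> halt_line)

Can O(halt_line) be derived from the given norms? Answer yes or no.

No

Premise 12 is O(sign_backup -> halt_line), but O(sign_backup) is not derivable from the premises, so it does not yield O(halt_line).
No other premise forces O(halt_line). An ideal world satisfying every premise can still have halt_line false, so O(halt_line) is not derivable.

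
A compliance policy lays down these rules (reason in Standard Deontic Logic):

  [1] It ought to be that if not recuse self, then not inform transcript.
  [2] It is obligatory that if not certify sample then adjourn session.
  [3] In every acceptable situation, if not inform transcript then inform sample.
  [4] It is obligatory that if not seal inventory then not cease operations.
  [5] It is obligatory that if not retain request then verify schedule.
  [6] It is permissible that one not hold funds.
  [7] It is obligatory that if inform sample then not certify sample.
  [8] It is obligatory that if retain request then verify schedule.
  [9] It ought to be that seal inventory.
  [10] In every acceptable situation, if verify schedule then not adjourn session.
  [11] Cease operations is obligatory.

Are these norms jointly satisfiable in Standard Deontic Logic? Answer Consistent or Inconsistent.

Consistent

Premise 4 is O(¬seal_inventory → ¬cease_operations), but O(¬seal_inventory) is not derivable from the premises, so it does not yield O(¬cease_operations).
So O(¬cease_operations) is not derivable, and the apparent clash with O(cease_operations) does not arise.
A world satisfying every obligation exists (e.g. adjourn_session=false, cease_operations=true, certify_sample=true, hold_funds=false, inform_sample=false, inform_transcript=true, recuse_self=true, retain_request=false, seal_inventory=true, verify_schedule=true); no atom is both obligatory and forbidden, so the set is consistent.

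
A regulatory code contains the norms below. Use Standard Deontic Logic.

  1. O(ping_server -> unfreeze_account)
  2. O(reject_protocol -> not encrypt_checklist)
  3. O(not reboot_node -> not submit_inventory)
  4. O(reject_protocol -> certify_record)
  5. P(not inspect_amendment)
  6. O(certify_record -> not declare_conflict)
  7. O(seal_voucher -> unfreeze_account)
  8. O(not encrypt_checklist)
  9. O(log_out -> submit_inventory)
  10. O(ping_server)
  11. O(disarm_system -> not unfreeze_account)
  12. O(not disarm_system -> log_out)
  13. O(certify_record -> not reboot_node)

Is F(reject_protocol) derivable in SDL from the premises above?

Premise 10 states O(ping_server) outright.
Applying K to premise 1 (O(ping_server -> unfreeze_account)) and O(ping_server) yields O(unfreeze_account).
Premise 11, O(disarm_system -> not unfreeze_account), contraposes to O(unfreeze_account -> not disarm_system); with O(unfreeze_account) we get O(not disarm_system).
From O(not disarm_system) and premise 12, O(not disarm_system -> log_out), we obtain O(log_out).
Applying K to premise 9 (O(log_out -> submit_inventory)) and O(log_out) yields O(submit_inventory).
Premise 3, O(not reboot_node -> not submit_inventory), contraposes to O(submit_inventory -> reboot_node); with O(submit_inventory) we get O(reboot_node).
The contrapositive of premise 13 (O(certify_record -> not reboot_node)) is O(reboot_node -> not certify_record), and O(reboot_node) is already established, so O(not certify_record).
The contrapositive of premise 4 (O(reject_protocol -> certify_record)) is O(not certify_record -> not reject_protocol), and O(not certify_record) is already established, so O(not reject_protocol).
Premises 2, 5, 6, 7, 8 do not contribute to this derivation.
So O(not reject_protocol) holds, i.e. F(reject_protocol). The claim follows.

Yes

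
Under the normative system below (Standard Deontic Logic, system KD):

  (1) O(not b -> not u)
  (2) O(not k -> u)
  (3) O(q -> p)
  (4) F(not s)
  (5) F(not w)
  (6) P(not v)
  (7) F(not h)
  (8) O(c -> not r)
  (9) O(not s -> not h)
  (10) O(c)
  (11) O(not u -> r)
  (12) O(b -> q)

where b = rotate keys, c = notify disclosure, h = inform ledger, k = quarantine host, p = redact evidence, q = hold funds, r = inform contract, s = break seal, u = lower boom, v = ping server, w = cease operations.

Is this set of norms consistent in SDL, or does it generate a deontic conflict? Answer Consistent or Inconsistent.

Consistent

Premise 9 is O(not s -> not h), but O(not s) is not derivable from the premises, so it does not yield O(not h).
So O(not h) is not derivable, and the apparent clash with O(h) does not arise.
A world satisfying every obligation exists (e.g. b=true, c=true, h=true, k=false, p=true, q=true, r=false, s=true, u=true, v=false, w=true); no atom is both obligatory and forbidden, so the set is consistent.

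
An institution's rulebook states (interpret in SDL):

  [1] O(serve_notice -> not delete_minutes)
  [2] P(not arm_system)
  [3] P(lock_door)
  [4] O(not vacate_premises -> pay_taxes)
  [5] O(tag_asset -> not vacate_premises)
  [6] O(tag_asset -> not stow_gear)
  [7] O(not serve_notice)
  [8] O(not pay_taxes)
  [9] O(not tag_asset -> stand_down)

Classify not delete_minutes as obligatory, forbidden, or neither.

Premise 1 is O(serve_notice -> not delete_minutes), but O(serve_notice) is not derivable from the premises, so it does not yield O(not delete_minutes).
No premise or chain of K-axiom applications forces O(not delete_minutes), and none forces O(delete_minutes). So not delete_minutes is neither obligatory nor forbidden under these norms.

Neither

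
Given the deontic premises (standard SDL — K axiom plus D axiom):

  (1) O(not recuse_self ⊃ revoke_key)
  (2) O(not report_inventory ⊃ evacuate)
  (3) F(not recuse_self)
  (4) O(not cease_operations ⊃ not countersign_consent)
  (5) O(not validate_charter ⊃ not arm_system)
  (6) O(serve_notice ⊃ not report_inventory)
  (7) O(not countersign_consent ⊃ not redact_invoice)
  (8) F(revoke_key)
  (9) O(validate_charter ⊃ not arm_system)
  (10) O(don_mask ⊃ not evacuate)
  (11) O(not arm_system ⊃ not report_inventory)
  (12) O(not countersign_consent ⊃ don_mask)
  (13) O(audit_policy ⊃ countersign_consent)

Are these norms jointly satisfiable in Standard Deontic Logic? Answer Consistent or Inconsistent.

Consistent

Premise 1 is O(not recuse_self ⊃ revoke_key), but O(not recuse_self) is not derivable from the premises, so it does not yield O(revoke_key).
So O(revoke_key) is not derivable, and the apparent clash with O(not revoke_key) does not arise.
A world satisfying every obligation exists (e.g. arm_system=false, audit_policy=false, cease_operations=true, countersign_consent=true, don_mask=false, evacuate=true, recuse_self=true, redact_invoice=false, report_inventory=false, revoke_key=false, serve_notice=false, validate_charter=false); no atom is both obligatory and forbidden, so the set is consistent.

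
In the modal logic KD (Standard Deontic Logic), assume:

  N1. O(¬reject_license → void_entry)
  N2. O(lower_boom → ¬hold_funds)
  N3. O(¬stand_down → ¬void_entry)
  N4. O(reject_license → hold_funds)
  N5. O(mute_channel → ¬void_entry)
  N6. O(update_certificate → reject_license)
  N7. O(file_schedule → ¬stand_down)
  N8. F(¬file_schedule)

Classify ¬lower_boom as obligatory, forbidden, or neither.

F(¬file_schedule) at premise 8 means O(file_schedule).
From O(file_schedule) and premise 7, O(file_schedule → ¬stand_down), we obtain O(¬stand_down).
From O(¬stand_down) and premise 3, O(¬stand_down → ¬void_entry), we obtain O(¬void_entry).
The contrapositive of premise 1 (O(¬reject_license → void_entry)) is O(¬void_entry → reject_license), and O(¬void_entry) is already established, so O(reject_license).
Premise 4 is O(reject_license → hold_funds); since O(reject_license), deontic closure gives O(hold_funds).
Premise 2, O(lower_boom → ¬hold_funds), contraposes to O(hold_funds → ¬lower_boom); with O(hold_funds) we get O(¬lower_boom).
Premises 5, 6 do not contribute to this derivation.
Hence ¬lower_boom is obligatory.

Obligatory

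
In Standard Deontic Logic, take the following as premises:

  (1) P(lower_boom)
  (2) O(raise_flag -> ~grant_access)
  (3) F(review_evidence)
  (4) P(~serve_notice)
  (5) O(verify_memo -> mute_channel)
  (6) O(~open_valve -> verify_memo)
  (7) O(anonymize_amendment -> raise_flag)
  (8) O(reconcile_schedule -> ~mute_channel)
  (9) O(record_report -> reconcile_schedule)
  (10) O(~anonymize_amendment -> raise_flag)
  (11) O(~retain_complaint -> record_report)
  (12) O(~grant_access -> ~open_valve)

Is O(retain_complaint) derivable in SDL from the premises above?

Yes

By case analysis on anonymize_amendment: premise 7 gives O(anonymize_amendment -> raise_flag) and premise 10 gives O(~anonymize_amendment -> raise_flag), so O(raise_flag) either way.
Applying K to premise 2 (O(raise_flag -> ~grant_access)) and O(raise_flag) yields O(~grant_access).
Premise 12 is O(~grant_access -> ~open_valve); since O(~grant_access), deontic closure gives O(~open_valve).
From O(~open_valve) and premise 6, O(~open_valve -> verify_memo), we obtain O(verify_memo).
Applying K to premise 5 (O(verify_memo -> mute_channel)) and O(verify_memo) yields O(mute_channel).
The contrapositive of premise 8 (O(reconcile_schedule -> ~mute_channel)) is O(mute_channel -> ~reconcile_schedule), and O(mute_channel) is already established, so O(~reconcile_schedule).
The contrapositive of premise 9 (O(record_report -> reconcile_schedule)) is O(~reconcile_schedule -> ~record_report), and O(~reconcile_schedule) is already established, so O(~record_report).
The contrapositive of premise 11 (O(~retain_complaint -> record_report)) is O(~record_report -> retain_complaint), and O(~record_report) is already established, so O(retain_complaint).
Premises 1, 3, 4 do not contribute to this derivation.
So O(retain_complaint) follows.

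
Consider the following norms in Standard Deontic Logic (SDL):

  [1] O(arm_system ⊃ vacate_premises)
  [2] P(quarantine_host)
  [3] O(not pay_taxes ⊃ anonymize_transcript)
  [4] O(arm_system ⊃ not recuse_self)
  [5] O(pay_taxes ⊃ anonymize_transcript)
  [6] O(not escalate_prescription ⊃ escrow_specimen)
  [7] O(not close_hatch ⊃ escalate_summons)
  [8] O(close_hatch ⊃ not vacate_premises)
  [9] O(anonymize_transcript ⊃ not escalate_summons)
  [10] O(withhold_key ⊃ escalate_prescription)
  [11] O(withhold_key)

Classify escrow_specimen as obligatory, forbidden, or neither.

Premise 6 is O(not escalate_prescription ⊃ escrow_specimen), but O(not escalate_prescription) is not derivable from the premises, so it does not yield O(escrow_specimen).
No premise or chain of K-axiom applications forces O(escrow_specimen), and none forces O(not escrow_specimen). So escrow_specimen is neither obligatory nor forbidden under these norms.

Neither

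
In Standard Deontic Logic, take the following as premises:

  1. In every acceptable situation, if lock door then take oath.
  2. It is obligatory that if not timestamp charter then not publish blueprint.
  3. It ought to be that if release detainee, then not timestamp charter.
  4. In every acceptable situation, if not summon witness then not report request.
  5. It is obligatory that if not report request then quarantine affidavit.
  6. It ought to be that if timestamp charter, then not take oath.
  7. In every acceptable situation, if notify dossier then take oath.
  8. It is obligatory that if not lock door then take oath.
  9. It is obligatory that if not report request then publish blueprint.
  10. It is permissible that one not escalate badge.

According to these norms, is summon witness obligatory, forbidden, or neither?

Obligatory

By case analysis on ¬lock_door: premise 8 gives O(¬lock_door → take_oath) and premise 1 gives O(lock_door → take_oath), so O(take_oath) either way.
Premise 6 is O(timestamp_charter → ¬take_oath); contrapositively O(take_oath → ¬timestamp_charter). Since O(take_oath) holds, K gives O(¬timestamp_charter).
From O(¬timestamp_charter) and premise 2, O(¬timestamp_charter → ¬publish_blueprint), we obtain O(¬publish_blueprint).
The contrapositive of premise 9 (O(¬report_request → publish_blueprint)) is O(¬publish_blueprint → report_request), and O(¬publish_blueprint) is already established, so O(report_request).
The contrapositive of premise 4 (O(¬summon_witness → ¬report_request)) is O(report_request → summon_witness), and O(report_request) is already established, so O(summon_witness).
Premises 3, 5, 7, 10 do not contribute to this derivation.
Hence summon_witness is obligatory.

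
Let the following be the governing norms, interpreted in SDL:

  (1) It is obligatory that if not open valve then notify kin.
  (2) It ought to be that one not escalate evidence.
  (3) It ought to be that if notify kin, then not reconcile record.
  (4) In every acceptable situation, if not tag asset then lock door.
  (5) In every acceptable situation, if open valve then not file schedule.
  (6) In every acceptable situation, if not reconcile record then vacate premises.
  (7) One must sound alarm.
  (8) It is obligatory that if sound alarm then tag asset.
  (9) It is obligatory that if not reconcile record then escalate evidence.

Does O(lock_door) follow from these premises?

No

Premise 4 is O(¬tag_asset → lock_door), but O(¬tag_asset) is not derivable from the premises, so it does not yield O(lock_door).
No other premise forces O(lock_door). An ideal world satisfying every premise can still have lock_door false, so O(lock_door) is not derivable.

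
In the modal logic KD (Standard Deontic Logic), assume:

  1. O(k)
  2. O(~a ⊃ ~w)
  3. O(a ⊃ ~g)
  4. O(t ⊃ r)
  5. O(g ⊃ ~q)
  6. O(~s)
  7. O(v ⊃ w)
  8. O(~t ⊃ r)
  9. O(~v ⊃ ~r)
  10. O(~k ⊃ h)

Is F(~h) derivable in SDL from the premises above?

Premise 10 is O(~k ⊃ h), but O(~k) is not derivable from the premises, so it does not yield O(h).
No other premise forces O(h). An ideal world satisfying every premise can still have ~h true, so F(~h) is not derivable.

No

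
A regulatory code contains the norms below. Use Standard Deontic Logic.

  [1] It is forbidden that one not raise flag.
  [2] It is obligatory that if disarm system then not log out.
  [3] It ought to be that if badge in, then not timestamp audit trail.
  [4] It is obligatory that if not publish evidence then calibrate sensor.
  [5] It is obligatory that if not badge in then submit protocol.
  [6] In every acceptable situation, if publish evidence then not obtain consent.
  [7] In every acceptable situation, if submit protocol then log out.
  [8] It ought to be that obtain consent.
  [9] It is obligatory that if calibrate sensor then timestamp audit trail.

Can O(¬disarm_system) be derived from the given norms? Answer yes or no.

Premise 8 gives O(obtain_consent).
The contrapositive of premise 6 (O(publish_evidence → ¬obtain_consent)) is O(obtain_consent → ¬publish_evidence), and O(obtain_consent) is already established, so O(¬publish_evidence).
With premise 4, O(¬publish_evidence → calibrate_sensor), the K-axiom yields O(calibrate_sensor).
Premise 9 is O(calibrate_sensor → timestamp_audit_trail); since O(calibrate_sensor), deontic closure gives O(timestamp_audit_trail).
Premise 3, O(badge_in → ¬timestamp_audit_trail), contraposes to O(timestamp_audit_trail → ¬badge_in); with O(timestamp_audit_trail) we get O(¬badge_in).
Applying K to premise 5 (O(¬badge_in → submit_protocol)) and O(¬badge_in) yields O(submit_protocol).
With premise 7, O(submit_protocol → log_out), the K-axiom yields O(log_out).
Premise 2, O(disarm_system → ¬log_out), contraposes to O(log_out → ¬disarm_system); with O(log_out) we get O(¬disarm_system).
Premise 1 does not contribute to this derivation.
So O(¬disarm_system) follows.

Yes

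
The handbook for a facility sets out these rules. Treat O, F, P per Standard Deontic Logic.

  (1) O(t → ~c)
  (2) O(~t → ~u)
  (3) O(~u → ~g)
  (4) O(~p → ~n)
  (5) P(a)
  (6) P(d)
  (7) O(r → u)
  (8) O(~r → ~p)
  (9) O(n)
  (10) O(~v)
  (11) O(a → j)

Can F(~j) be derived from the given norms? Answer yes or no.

Premise 11 is O(a → j), but O(a) is not derivable from the premises (the permission P(a) asserts only ~O(~a), not O(a)), so it does not yield O(j).
No other premise forces O(j). An ideal world satisfying every premise can still have ~j true, so F(~j) is not derivable.

No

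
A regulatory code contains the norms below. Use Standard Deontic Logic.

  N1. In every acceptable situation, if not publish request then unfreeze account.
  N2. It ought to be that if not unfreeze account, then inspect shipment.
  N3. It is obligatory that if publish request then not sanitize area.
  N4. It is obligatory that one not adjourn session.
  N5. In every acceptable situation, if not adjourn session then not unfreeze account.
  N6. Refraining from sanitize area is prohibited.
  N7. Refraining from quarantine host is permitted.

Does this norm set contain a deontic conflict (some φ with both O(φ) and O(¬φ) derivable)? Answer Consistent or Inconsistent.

Premise 6, F(¬sanitize_area), is equivalent to O(sanitize_area).
Premise 3 is O(publish_request → ¬sanitize_area); contrapositively O(sanitize_area → ¬publish_request). Since O(sanitize_area) holds, K gives O(¬publish_request).
Premise 1 is O(¬publish_request → unfreeze_account); since O(¬publish_request), deontic closure gives O(unfreeze_account).
The contrapositive of premise 5 (O(¬adjourn_session → ¬unfreeze_account)) is O(unfreeze_account → adjourn_session), and O(unfreeze_account) is already established, so O(adjourn_session).
However, premise 4 gives O(¬adjourn_session).
We now have both O(adjourn_session) and O(¬adjourn_session) — adjourn_session is simultaneously obligatory and forbidden, violating the D-axiom.

Inconsistent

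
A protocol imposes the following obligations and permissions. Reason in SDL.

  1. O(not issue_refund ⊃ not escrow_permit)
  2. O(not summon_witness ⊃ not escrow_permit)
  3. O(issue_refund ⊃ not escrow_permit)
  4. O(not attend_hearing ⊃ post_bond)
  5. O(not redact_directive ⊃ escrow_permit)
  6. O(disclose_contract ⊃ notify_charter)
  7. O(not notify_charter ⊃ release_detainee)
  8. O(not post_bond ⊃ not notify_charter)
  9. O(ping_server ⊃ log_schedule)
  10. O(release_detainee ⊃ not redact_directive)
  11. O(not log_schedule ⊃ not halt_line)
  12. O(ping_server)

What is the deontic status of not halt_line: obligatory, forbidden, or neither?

Neither

Premise 11 is O(not log_schedule ⊃ not halt_line), but O(not log_schedule) is not derivable from the premises, so it does not yield O(not halt_line).
No premise or chain of K-axiom applications forces O(not halt_line), and none forces O(halt_line). So not halt_line is neither obligatory nor forbidden under these norms.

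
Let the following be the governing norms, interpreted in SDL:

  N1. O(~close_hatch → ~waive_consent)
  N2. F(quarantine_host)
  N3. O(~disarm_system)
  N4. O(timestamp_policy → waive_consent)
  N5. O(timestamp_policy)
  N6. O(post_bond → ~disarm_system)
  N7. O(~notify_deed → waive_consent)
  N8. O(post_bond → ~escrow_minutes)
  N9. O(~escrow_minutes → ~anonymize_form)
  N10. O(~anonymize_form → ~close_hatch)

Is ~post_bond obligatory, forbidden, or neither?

Premise 5 gives O(timestamp_policy).
From O(timestamp_policy) and premise 4, O(timestamp_policy → waive_consent), we obtain O(waive_consent).
Premise 1 is O(~close_hatch → ~waive_consent); contrapositively O(waive_consent → close_hatch). Since O(waive_consent) holds, K gives O(close_hatch).
Premise 10 is O(~anonymize_form → ~close_hatch); contrapositively O(close_hatch → anonymize_form). Since O(close_hatch) holds, K gives O(anonymize_form).
Premise 9 is O(~escrow_minutes → ~anonymize_form); contrapositively O(anonymize_form → escrow_minutes). Since O(anonymize_form) holds, K gives O(escrow_minutes).
The contrapositive of premise 8 (O(post_bond → ~escrow_minutes)) is O(escrow_minutes → ~post_bond), and O(escrow_minutes) is already established, so O(~post_bond).
Premises 2, 3, 6, 7 do not contribute to this derivation.
Hence ~post_bond is obligatory.

Obligatory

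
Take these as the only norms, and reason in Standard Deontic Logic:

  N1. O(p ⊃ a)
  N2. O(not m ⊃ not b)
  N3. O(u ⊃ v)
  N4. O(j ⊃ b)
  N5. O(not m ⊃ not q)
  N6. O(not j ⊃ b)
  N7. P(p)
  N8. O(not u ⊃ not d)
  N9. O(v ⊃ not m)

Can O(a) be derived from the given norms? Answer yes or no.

No

Premise 1 is O(p ⊃ a), but O(p) is not derivable from the premises (the permission P(p) asserts only not O(not p), not O(p)), so it does not yield O(a).
No other premise forces O(a). An ideal world satisfying every premise can still have a false, so O(a) is not derivable.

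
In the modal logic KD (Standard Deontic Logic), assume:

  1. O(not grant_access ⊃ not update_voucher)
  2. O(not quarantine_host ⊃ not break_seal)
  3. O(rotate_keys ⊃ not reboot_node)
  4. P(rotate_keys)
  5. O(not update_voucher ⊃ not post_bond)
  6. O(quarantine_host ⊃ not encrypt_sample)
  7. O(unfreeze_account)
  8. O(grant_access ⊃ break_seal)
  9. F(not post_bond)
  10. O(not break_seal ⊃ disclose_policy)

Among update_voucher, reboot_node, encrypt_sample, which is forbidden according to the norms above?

Premise 9 is F(not post_bond), i.e. O(post_bond).
Premise 5, O(not update_voucher ⊃ not post_bond), contraposes to O(post_bond ⊃ update_voucher); with O(post_bond) we get O(update_voucher).
Premise 1 is O(not grant_access ⊃ not update_voucher); contrapositively O(update_voucher ⊃ grant_access). Since O(update_voucher) holds, K gives O(grant_access).
Applying K to premise 8 (O(grant_access ⊃ break_seal)) and O(grant_access) yields O(break_seal).
Premise 2 is O(not quarantine_host ⊃ not break_seal); contrapositively O(break_seal ⊃ quarantine_host). Since O(break_seal) holds, K gives O(quarantine_host).
With premise 6, O(quarantine_host ⊃ not encrypt_sample), the K-axiom yields O(not encrypt_sample).
So O(not encrypt_sample) holds, i.e. encrypt_sample is forbidden. None of the other listed options is forbidden under the premises.

encrypt_sample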